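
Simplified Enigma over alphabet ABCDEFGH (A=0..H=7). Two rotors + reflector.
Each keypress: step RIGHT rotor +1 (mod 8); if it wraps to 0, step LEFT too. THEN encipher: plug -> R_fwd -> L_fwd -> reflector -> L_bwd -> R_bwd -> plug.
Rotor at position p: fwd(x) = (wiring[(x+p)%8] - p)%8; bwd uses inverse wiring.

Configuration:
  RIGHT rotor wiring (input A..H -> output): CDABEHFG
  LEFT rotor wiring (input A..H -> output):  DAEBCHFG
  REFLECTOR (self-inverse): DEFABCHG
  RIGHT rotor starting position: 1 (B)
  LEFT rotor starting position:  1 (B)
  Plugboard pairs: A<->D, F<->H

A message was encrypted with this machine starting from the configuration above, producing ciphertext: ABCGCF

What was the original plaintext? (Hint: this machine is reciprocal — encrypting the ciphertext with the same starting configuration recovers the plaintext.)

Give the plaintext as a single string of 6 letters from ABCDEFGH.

Char 1 ('A'): step: R->2, L=1; A->plug->D->R->F->L->E->refl->B->L'->D->R'->E->plug->E
Char 2 ('B'): step: R->3, L=1; B->plug->B->R->B->L->D->refl->A->L'->C->R'->D->plug->A
Char 3 ('C'): step: R->4, L=1; C->plug->C->R->B->L->D->refl->A->L'->C->R'->D->plug->A
Char 4 ('G'): step: R->5, L=1; G->plug->G->R->E->L->G->refl->H->L'->A->R'->B->plug->B
Char 5 ('C'): step: R->6, L=1; C->plug->C->R->E->L->G->refl->H->L'->A->R'->B->plug->B
Char 6 ('F'): step: R->7, L=1; F->plug->H->R->G->L->F->refl->C->L'->H->R'->A->plug->D

Answer: EAABBD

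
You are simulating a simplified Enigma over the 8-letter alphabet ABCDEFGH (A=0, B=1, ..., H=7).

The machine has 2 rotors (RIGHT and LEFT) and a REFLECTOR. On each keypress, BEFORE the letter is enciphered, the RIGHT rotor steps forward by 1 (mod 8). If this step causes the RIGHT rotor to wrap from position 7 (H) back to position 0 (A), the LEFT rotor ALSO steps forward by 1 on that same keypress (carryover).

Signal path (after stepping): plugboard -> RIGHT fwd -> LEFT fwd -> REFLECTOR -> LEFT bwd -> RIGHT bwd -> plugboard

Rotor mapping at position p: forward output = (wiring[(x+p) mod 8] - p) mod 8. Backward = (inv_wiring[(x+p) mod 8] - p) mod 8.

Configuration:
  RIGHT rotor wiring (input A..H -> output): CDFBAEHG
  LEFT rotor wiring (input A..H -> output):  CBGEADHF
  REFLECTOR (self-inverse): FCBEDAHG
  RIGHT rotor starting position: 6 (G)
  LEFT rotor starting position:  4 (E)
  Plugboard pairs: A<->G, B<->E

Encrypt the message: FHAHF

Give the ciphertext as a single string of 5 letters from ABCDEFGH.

Answer: CBHBD

Derivation:
Char 1 ('F'): step: R->7, L=4; F->plug->F->R->B->L->H->refl->G->L'->E->R'->C->plug->C
Char 2 ('H'): step: R->0, L->5 (L advanced); H->plug->H->R->G->L->H->refl->G->L'->A->R'->E->plug->B
Char 3 ('A'): step: R->1, L=5; A->plug->G->R->F->L->B->refl->C->L'->B->R'->H->plug->H
Char 4 ('H'): step: R->2, L=5; H->plug->H->R->B->L->C->refl->B->L'->F->R'->E->plug->B
Char 5 ('F'): step: R->3, L=5; F->plug->F->R->H->L->D->refl->E->L'->E->R'->D->plug->D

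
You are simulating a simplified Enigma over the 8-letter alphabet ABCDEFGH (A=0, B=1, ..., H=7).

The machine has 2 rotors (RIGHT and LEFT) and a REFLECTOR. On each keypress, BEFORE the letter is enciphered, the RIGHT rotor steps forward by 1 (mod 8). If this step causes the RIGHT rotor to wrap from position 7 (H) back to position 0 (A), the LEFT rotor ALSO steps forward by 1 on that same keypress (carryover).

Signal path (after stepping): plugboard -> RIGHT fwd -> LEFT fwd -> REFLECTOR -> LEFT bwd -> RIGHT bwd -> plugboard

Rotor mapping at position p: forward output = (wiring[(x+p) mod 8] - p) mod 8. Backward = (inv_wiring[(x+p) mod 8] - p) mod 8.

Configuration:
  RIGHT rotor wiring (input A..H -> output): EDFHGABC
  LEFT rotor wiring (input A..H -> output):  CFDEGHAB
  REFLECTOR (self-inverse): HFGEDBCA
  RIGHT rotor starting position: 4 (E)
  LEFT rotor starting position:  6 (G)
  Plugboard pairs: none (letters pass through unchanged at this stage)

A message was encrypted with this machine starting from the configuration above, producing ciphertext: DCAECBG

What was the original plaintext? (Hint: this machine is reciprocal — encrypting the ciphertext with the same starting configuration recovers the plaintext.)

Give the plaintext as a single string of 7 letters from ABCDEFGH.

Char 1 ('D'): step: R->5, L=6; D->plug->D->R->H->L->B->refl->F->L'->E->R'->B->plug->B
Char 2 ('C'): step: R->6, L=6; C->plug->C->R->G->L->A->refl->H->L'->D->R'->A->plug->A
Char 3 ('A'): step: R->7, L=6; A->plug->A->R->D->L->H->refl->A->L'->G->R'->D->plug->D
Char 4 ('E'): step: R->0, L->7 (L advanced); E->plug->E->R->G->L->A->refl->H->L'->F->R'->C->plug->C
Char 5 ('C'): step: R->1, L=7; C->plug->C->R->G->L->A->refl->H->L'->F->R'->D->plug->D
Char 6 ('B'): step: R->2, L=7; B->plug->B->R->F->L->H->refl->A->L'->G->R'->D->plug->D
Char 7 ('G'): step: R->3, L=7; G->plug->G->R->A->L->C->refl->G->L'->C->R'->H->plug->H

Answer: BADCDDH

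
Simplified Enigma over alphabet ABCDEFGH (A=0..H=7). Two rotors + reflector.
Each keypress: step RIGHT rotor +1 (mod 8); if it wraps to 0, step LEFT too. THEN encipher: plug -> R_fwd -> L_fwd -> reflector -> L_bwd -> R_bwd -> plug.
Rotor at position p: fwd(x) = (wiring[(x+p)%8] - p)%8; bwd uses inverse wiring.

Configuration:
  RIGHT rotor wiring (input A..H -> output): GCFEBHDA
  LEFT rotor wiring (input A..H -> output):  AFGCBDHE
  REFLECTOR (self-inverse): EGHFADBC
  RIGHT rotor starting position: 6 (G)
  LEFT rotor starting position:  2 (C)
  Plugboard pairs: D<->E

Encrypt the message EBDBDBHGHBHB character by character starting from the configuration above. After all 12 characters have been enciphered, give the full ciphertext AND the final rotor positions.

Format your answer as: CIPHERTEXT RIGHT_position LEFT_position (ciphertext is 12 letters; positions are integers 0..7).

Answer: CGEAGDEBAHGH 2 4

Derivation:
Char 1 ('E'): step: R->7, L=2; E->plug->D->R->G->L->G->refl->B->L'->D->R'->C->plug->C
Char 2 ('B'): step: R->0, L->3 (L advanced); B->plug->B->R->C->L->A->refl->E->L'->D->R'->G->plug->G
Char 3 ('D'): step: R->1, L=3; D->plug->E->R->G->L->C->refl->H->L'->A->R'->D->plug->E
Char 4 ('B'): step: R->2, L=3; B->plug->B->R->C->L->A->refl->E->L'->D->R'->A->plug->A
Char 5 ('D'): step: R->3, L=3; D->plug->E->R->F->L->F->refl->D->L'->H->R'->G->plug->G
Char 6 ('B'): step: R->4, L=3; B->plug->B->R->D->L->E->refl->A->L'->C->R'->E->plug->D
Char 7 ('H'): step: R->5, L=3; H->plug->H->R->E->L->B->refl->G->L'->B->R'->D->plug->E
Char 8 ('G'): step: R->6, L=3; G->plug->G->R->D->L->E->refl->A->L'->C->R'->B->plug->B
Char 9 ('H'): step: R->7, L=3; H->plug->H->R->E->L->B->refl->G->L'->B->R'->A->plug->A
Char 10 ('B'): step: R->0, L->4 (L advanced); B->plug->B->R->C->L->D->refl->F->L'->A->R'->H->plug->H
Char 11 ('H'): step: R->1, L=4; H->plug->H->R->F->L->B->refl->G->L'->H->R'->G->plug->G
Char 12 ('B'): step: R->2, L=4; B->plug->B->R->C->L->D->refl->F->L'->A->R'->H->plug->H
Final: ciphertext=CGEAGDEBAHGH, RIGHT=2, LEFT=4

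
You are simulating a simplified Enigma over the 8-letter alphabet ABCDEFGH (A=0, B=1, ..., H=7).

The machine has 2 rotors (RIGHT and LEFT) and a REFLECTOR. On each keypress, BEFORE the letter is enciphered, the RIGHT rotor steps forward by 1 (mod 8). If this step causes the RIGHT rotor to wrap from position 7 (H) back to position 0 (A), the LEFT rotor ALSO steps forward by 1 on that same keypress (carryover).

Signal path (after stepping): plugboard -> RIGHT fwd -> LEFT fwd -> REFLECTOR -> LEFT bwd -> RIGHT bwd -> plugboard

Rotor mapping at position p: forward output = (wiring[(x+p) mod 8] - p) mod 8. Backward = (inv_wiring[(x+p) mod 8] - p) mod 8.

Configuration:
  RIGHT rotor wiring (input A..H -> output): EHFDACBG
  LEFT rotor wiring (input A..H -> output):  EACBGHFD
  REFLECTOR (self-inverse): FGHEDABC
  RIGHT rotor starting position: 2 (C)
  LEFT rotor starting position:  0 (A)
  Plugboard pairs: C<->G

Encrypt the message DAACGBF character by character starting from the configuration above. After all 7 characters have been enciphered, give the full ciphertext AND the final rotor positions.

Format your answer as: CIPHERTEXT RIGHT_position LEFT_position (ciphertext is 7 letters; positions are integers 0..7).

Answer: FFEFAGA 1 1

Derivation:
Char 1 ('D'): step: R->3, L=0; D->plug->D->R->G->L->F->refl->A->L'->B->R'->F->plug->F
Char 2 ('A'): step: R->4, L=0; A->plug->A->R->E->L->G->refl->B->L'->D->R'->F->plug->F
Char 3 ('A'): step: R->5, L=0; A->plug->A->R->F->L->H->refl->C->L'->C->R'->E->plug->E
Char 4 ('C'): step: R->6, L=0; C->plug->G->R->C->L->C->refl->H->L'->F->R'->F->plug->F
Char 5 ('G'): step: R->7, L=0; G->plug->C->R->A->L->E->refl->D->L'->H->R'->A->plug->A
Char 6 ('B'): step: R->0, L->1 (L advanced); B->plug->B->R->H->L->D->refl->E->L'->F->R'->C->plug->G
Char 7 ('F'): step: R->1, L=1; F->plug->F->R->A->L->H->refl->C->L'->G->R'->A->plug->A
Final: ciphertext=FFEFAGA, RIGHT=1, LEFT=1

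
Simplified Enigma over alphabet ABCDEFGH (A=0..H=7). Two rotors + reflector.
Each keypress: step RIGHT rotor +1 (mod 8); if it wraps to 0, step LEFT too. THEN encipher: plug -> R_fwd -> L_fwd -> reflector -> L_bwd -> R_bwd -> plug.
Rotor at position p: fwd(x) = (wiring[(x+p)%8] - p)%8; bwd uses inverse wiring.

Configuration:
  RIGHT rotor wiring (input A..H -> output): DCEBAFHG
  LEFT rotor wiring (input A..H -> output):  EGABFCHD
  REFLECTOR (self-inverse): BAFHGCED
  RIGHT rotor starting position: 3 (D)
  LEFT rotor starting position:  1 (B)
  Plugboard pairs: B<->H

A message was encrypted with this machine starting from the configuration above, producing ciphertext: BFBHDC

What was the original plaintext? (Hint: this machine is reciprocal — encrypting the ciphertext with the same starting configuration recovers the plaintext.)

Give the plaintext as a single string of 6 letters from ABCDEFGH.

Char 1 ('B'): step: R->4, L=1; B->plug->H->R->F->L->G->refl->E->L'->D->R'->C->plug->C
Char 2 ('F'): step: R->5, L=1; F->plug->F->R->H->L->D->refl->H->L'->B->R'->C->plug->C
Char 3 ('B'): step: R->6, L=1; B->plug->H->R->H->L->D->refl->H->L'->B->R'->A->plug->A
Char 4 ('H'): step: R->7, L=1; H->plug->B->R->E->L->B->refl->A->L'->C->R'->E->plug->E
Char 5 ('D'): step: R->0, L->2 (L advanced); D->plug->D->R->B->L->H->refl->D->L'->C->R'->B->plug->H
Char 6 ('C'): step: R->1, L=2; C->plug->C->R->A->L->G->refl->E->L'->H->R'->D->plug->D

Answer: CCAEHD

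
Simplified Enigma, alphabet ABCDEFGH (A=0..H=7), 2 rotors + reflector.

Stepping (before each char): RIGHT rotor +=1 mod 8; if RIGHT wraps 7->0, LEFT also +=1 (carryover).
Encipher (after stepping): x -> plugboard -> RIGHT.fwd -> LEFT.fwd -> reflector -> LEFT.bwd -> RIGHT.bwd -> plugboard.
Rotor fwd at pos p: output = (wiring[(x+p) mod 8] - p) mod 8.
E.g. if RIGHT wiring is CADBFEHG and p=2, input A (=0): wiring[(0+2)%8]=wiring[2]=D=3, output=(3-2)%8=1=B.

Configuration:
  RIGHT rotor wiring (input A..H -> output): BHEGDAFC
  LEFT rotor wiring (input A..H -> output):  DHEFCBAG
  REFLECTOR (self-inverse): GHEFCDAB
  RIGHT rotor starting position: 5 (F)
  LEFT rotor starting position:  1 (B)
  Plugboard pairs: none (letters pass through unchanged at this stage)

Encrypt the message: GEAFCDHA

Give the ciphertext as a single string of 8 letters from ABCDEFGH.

Char 1 ('G'): step: R->6, L=1; G->plug->G->R->F->L->H->refl->B->L'->D->R'->C->plug->C
Char 2 ('E'): step: R->7, L=1; E->plug->E->R->H->L->C->refl->E->L'->C->R'->B->plug->B
Char 3 ('A'): step: R->0, L->2 (L advanced); A->plug->A->R->B->L->D->refl->F->L'->H->R'->B->plug->B
Char 4 ('F'): step: R->1, L=2; F->plug->F->R->E->L->G->refl->A->L'->C->R'->D->plug->D
Char 5 ('C'): step: R->2, L=2; C->plug->C->R->B->L->D->refl->F->L'->H->R'->G->plug->G
Char 6 ('D'): step: R->3, L=2; D->plug->D->R->C->L->A->refl->G->L'->E->R'->G->plug->G
Char 7 ('H'): step: R->4, L=2; H->plug->H->R->C->L->A->refl->G->L'->E->R'->B->plug->B
Char 8 ('A'): step: R->5, L=2; A->plug->A->R->D->L->H->refl->B->L'->G->R'->H->plug->H

Answer: CBBDGGBH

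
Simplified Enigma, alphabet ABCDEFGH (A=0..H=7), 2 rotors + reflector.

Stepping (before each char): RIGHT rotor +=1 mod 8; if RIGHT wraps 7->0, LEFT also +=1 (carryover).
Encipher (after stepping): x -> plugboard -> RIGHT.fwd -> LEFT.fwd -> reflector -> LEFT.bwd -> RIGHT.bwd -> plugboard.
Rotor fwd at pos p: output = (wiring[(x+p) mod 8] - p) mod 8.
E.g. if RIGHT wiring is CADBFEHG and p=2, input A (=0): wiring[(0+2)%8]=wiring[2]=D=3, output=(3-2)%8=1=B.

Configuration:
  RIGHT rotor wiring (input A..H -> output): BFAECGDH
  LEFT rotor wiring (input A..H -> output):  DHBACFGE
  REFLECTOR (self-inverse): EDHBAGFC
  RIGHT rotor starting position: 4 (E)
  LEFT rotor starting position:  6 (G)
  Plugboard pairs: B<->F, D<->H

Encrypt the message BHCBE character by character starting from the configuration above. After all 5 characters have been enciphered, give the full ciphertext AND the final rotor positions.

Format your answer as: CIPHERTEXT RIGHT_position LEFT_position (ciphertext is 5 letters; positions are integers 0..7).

Answer: HAACA 1 7

Derivation:
Char 1 ('B'): step: R->5, L=6; B->plug->F->R->D->L->B->refl->D->L'->E->R'->D->plug->H
Char 2 ('H'): step: R->6, L=6; H->plug->D->R->H->L->H->refl->C->L'->F->R'->A->plug->A
Char 3 ('C'): step: R->7, L=6; C->plug->C->R->G->L->E->refl->A->L'->A->R'->A->plug->A
Char 4 ('B'): step: R->0, L->7 (L advanced); B->plug->F->R->G->L->G->refl->F->L'->A->R'->C->plug->C
Char 5 ('E'): step: R->1, L=7; E->plug->E->R->F->L->D->refl->B->L'->E->R'->A->plug->A
Final: ciphertext=HAACA, RIGHT=1, LEFT=7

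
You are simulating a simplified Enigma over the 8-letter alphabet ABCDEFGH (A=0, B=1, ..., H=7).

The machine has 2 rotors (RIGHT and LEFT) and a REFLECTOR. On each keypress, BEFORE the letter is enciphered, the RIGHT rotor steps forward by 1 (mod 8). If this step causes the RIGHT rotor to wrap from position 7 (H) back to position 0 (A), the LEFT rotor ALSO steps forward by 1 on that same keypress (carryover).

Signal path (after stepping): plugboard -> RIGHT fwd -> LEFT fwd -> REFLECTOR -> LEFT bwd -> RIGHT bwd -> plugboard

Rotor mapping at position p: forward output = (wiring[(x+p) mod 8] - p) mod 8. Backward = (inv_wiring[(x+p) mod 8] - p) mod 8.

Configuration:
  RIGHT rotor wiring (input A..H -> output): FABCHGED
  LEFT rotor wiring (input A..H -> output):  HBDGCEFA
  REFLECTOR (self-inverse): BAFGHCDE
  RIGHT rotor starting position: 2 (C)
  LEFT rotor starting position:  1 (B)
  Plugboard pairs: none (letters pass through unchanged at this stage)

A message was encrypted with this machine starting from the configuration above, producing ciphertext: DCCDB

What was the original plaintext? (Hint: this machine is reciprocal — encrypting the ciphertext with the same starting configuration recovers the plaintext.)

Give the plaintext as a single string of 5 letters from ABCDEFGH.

Answer: FAGGH

Derivation:
Char 1 ('D'): step: R->3, L=1; D->plug->D->R->B->L->C->refl->F->L'->C->R'->F->plug->F
Char 2 ('C'): step: R->4, L=1; C->plug->C->R->A->L->A->refl->B->L'->D->R'->A->plug->A
Char 3 ('C'): step: R->5, L=1; C->plug->C->R->G->L->H->refl->E->L'->F->R'->G->plug->G
Char 4 ('D'): step: R->6, L=1; D->plug->D->R->C->L->F->refl->C->L'->B->R'->G->plug->G
Char 5 ('B'): step: R->7, L=1; B->plug->B->R->G->L->H->refl->E->L'->F->R'->H->plug->H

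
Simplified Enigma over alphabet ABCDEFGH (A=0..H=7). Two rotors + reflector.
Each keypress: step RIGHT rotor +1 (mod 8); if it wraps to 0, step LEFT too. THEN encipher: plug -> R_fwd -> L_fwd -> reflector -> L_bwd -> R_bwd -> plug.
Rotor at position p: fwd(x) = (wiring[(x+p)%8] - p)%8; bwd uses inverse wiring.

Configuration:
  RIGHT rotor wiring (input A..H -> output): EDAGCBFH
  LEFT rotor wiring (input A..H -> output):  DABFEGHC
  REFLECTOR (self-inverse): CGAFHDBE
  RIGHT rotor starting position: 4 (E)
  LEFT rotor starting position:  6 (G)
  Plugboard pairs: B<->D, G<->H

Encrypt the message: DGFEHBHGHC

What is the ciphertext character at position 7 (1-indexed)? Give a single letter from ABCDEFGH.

Char 1 ('D'): step: R->5, L=6; D->plug->B->R->A->L->B->refl->G->L'->G->R'->E->plug->E
Char 2 ('G'): step: R->6, L=6; G->plug->H->R->D->L->C->refl->A->L'->H->R'->A->plug->A
Char 3 ('F'): step: R->7, L=6; F->plug->F->R->D->L->C->refl->A->L'->H->R'->E->plug->E
Char 4 ('E'): step: R->0, L->7 (L advanced); E->plug->E->R->C->L->B->refl->G->L'->E->R'->A->plug->A
Char 5 ('H'): step: R->1, L=7; H->plug->G->R->G->L->H->refl->E->L'->B->R'->D->plug->B
Char 6 ('B'): step: R->2, L=7; B->plug->D->R->H->L->A->refl->C->L'->D->R'->E->plug->E
Char 7 ('H'): step: R->3, L=7; H->plug->G->R->A->L->D->refl->F->L'->F->R'->H->plug->G

G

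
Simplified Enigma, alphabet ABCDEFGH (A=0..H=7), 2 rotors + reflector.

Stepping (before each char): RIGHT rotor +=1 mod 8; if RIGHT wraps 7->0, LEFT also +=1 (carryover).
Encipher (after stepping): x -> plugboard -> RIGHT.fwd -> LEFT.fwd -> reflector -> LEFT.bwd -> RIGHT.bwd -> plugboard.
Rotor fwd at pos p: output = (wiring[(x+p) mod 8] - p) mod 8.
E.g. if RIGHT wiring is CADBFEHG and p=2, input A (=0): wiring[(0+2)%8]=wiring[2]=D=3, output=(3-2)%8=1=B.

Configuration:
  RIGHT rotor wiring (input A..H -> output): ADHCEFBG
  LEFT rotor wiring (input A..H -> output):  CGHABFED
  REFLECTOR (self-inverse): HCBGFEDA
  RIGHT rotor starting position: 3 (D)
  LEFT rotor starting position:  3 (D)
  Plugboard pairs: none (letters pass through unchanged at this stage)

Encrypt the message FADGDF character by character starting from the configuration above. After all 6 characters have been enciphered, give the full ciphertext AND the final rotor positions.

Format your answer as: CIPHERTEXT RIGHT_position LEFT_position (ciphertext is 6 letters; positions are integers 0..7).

Char 1 ('F'): step: R->4, L=3; F->plug->F->R->H->L->E->refl->F->L'->A->R'->A->plug->A
Char 2 ('A'): step: R->5, L=3; A->plug->A->R->A->L->F->refl->E->L'->H->R'->H->plug->H
Char 3 ('D'): step: R->6, L=3; D->plug->D->R->F->L->H->refl->A->L'->E->R'->F->plug->F
Char 4 ('G'): step: R->7, L=3; G->plug->G->R->G->L->D->refl->G->L'->B->R'->B->plug->B
Char 5 ('D'): step: R->0, L->4 (L advanced); D->plug->D->R->C->L->A->refl->H->L'->D->R'->B->plug->B
Char 6 ('F'): step: R->1, L=4; F->plug->F->R->A->L->F->refl->E->L'->H->R'->H->plug->H
Final: ciphertext=AHFBBH, RIGHT=1, LEFT=4

Answer: AHFBBH 1 4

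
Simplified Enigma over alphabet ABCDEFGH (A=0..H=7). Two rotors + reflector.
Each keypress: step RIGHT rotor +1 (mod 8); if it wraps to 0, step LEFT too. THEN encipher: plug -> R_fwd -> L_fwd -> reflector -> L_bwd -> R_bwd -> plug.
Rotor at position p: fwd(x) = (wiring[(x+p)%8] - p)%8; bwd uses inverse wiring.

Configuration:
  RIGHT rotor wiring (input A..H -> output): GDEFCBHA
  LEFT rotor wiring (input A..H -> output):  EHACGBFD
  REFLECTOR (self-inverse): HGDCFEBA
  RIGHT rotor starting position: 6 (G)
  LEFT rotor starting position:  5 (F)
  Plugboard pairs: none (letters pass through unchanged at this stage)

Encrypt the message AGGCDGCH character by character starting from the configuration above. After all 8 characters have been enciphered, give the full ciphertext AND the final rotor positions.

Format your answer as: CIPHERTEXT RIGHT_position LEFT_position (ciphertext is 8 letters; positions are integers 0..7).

Char 1 ('A'): step: R->7, L=5; A->plug->A->R->B->L->A->refl->H->L'->D->R'->F->plug->F
Char 2 ('G'): step: R->0, L->6 (L advanced); G->plug->G->R->H->L->D->refl->C->L'->E->R'->C->plug->C
Char 3 ('G'): step: R->1, L=6; G->plug->G->R->H->L->D->refl->C->L'->E->R'->C->plug->C
Char 4 ('C'): step: R->2, L=6; C->plug->C->R->A->L->H->refl->A->L'->G->R'->F->plug->F
Char 5 ('D'): step: R->3, L=6; D->plug->D->R->E->L->C->refl->D->L'->H->R'->B->plug->B
Char 6 ('G'): step: R->4, L=6; G->plug->G->R->A->L->H->refl->A->L'->G->R'->A->plug->A
Char 7 ('C'): step: R->5, L=6; C->plug->C->R->D->L->B->refl->G->L'->C->R'->B->plug->B
Char 8 ('H'): step: R->6, L=6; H->plug->H->R->D->L->B->refl->G->L'->C->R'->B->plug->B
Final: ciphertext=FCCFBABB, RIGHT=6, LEFT=6

Answer: FCCFBABB 6 6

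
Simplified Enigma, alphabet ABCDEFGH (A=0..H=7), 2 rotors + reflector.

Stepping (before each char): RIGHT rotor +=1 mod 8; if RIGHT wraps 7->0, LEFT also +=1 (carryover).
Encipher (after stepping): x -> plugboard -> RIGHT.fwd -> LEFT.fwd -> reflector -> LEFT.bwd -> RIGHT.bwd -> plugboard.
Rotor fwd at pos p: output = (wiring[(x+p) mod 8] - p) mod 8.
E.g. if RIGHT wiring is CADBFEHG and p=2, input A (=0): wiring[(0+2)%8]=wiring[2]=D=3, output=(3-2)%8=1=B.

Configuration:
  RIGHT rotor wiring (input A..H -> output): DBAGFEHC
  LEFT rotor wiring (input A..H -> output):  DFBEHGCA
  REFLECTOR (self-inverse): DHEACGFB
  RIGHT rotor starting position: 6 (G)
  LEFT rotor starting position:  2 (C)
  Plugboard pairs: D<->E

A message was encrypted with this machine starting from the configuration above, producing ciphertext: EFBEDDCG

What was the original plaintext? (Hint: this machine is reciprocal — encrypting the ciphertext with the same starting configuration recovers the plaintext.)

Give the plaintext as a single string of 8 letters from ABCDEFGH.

Char 1 ('E'): step: R->7, L=2; E->plug->D->R->B->L->C->refl->E->L'->D->R'->A->plug->A
Char 2 ('F'): step: R->0, L->3 (L advanced); F->plug->F->R->E->L->F->refl->G->L'->H->R'->G->plug->G
Char 3 ('B'): step: R->1, L=3; B->plug->B->R->H->L->G->refl->F->L'->E->R'->D->plug->E
Char 4 ('E'): step: R->2, L=3; E->plug->D->R->C->L->D->refl->A->L'->F->R'->E->plug->D
Char 5 ('D'): step: R->3, L=3; D->plug->E->R->H->L->G->refl->F->L'->E->R'->D->plug->E
Char 6 ('D'): step: R->4, L=3; D->plug->E->R->H->L->G->refl->F->L'->E->R'->G->plug->G
Char 7 ('C'): step: R->5, L=3; C->plug->C->R->F->L->A->refl->D->L'->C->R'->B->plug->B
Char 8 ('G'): step: R->6, L=3; G->plug->G->R->H->L->G->refl->F->L'->E->R'->B->plug->B

Answer: AGEDEGBB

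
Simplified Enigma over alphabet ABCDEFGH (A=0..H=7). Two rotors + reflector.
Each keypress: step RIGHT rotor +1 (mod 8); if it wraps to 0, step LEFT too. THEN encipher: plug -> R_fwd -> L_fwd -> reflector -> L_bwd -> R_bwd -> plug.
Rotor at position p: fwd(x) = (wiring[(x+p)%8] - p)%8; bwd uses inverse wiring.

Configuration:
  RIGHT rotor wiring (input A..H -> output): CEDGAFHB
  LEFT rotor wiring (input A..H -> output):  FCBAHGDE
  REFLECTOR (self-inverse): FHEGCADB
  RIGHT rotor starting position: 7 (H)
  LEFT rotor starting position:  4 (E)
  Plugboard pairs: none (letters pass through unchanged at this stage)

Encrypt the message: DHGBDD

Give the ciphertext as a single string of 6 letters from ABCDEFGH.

Char 1 ('D'): step: R->0, L->5 (L advanced); D->plug->D->R->G->L->D->refl->G->L'->B->R'->H->plug->H
Char 2 ('H'): step: R->1, L=5; H->plug->H->R->B->L->G->refl->D->L'->G->R'->F->plug->F
Char 3 ('G'): step: R->2, L=5; G->plug->G->R->A->L->B->refl->H->L'->C->R'->H->plug->H
Char 4 ('B'): step: R->3, L=5; B->plug->B->R->F->L->E->refl->C->L'->H->R'->F->plug->F
Char 5 ('D'): step: R->4, L=5; D->plug->D->R->F->L->E->refl->C->L'->H->R'->G->plug->G
Char 6 ('D'): step: R->5, L=5; D->plug->D->R->F->L->E->refl->C->L'->H->R'->E->plug->E

Answer: HFHFGE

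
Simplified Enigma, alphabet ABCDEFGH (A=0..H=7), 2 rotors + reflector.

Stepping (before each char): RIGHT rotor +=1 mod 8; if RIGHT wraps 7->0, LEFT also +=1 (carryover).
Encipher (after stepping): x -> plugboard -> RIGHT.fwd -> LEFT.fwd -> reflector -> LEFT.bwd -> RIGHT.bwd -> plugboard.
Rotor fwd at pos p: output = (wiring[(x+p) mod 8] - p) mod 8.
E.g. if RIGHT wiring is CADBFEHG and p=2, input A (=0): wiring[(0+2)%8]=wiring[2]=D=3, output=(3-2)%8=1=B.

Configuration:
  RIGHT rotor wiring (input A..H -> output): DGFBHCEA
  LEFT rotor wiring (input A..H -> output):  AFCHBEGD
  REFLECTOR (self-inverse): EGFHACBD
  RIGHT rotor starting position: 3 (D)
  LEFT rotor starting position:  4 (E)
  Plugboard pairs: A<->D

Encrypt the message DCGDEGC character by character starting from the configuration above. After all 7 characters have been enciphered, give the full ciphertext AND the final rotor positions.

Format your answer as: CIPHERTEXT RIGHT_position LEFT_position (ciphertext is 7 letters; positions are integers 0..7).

Char 1 ('D'): step: R->4, L=4; D->plug->A->R->D->L->H->refl->D->L'->H->R'->E->plug->E
Char 2 ('C'): step: R->5, L=4; C->plug->C->R->D->L->H->refl->D->L'->H->R'->B->plug->B
Char 3 ('G'): step: R->6, L=4; G->plug->G->R->B->L->A->refl->E->L'->E->R'->H->plug->H
Char 4 ('D'): step: R->7, L=4; D->plug->A->R->B->L->A->refl->E->L'->E->R'->B->plug->B
Char 5 ('E'): step: R->0, L->5 (L advanced); E->plug->E->R->H->L->E->refl->A->L'->E->R'->G->plug->G
Char 6 ('G'): step: R->1, L=5; G->plug->G->R->H->L->E->refl->A->L'->E->R'->B->plug->B
Char 7 ('C'): step: R->2, L=5; C->plug->C->R->F->L->F->refl->C->L'->G->R'->F->plug->F
Final: ciphertext=EBHBGBF, RIGHT=2, LEFT=5

Answer: EBHBGBF 2 5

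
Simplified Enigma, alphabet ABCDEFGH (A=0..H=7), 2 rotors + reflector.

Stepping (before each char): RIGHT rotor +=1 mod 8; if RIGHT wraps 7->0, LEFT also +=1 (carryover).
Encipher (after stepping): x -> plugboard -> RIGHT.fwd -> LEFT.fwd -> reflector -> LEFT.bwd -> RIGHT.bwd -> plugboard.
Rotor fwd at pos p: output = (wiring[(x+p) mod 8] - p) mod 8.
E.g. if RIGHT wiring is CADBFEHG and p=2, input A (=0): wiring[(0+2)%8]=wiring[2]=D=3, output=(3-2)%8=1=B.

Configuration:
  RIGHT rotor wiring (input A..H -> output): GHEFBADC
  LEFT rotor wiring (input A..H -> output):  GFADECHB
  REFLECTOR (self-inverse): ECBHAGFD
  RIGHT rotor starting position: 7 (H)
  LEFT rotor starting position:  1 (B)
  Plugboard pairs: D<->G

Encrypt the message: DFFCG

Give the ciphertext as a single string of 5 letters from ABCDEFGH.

Answer: ADDEF

Derivation:
Char 1 ('D'): step: R->0, L->2 (L advanced); D->plug->G->R->D->L->A->refl->E->L'->G->R'->A->plug->A
Char 2 ('F'): step: R->1, L=2; F->plug->F->R->C->L->C->refl->B->L'->B->R'->G->plug->D
Char 3 ('F'): step: R->2, L=2; F->plug->F->R->A->L->G->refl->F->L'->E->R'->G->plug->D
Char 4 ('C'): step: R->3, L=2; C->plug->C->R->F->L->H->refl->D->L'->H->R'->E->plug->E
Char 5 ('G'): step: R->4, L=2; G->plug->D->R->G->L->E->refl->A->L'->D->R'->F->plug->F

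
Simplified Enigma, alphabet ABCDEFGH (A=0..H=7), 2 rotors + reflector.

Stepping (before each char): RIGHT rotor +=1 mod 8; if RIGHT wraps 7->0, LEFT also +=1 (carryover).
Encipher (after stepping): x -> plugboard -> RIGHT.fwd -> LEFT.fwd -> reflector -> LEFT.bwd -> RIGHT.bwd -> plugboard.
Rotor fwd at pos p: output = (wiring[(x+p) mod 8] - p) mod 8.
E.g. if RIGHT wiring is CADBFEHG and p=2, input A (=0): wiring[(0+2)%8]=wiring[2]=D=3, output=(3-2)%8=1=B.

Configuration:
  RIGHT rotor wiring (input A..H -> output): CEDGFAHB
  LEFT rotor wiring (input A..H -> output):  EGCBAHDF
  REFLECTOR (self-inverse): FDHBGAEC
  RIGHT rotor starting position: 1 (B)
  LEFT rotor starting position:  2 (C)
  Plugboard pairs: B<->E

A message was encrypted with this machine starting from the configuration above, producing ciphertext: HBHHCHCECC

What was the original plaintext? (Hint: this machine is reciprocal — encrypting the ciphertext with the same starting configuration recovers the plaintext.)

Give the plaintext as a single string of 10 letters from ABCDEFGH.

Answer: FGGABEHGAB

Derivation:
Char 1 ('H'): step: R->2, L=2; H->plug->H->R->C->L->G->refl->E->L'->H->R'->F->plug->F
Char 2 ('B'): step: R->3, L=2; B->plug->E->R->G->L->C->refl->H->L'->B->R'->G->plug->G
Char 3 ('H'): step: R->4, L=2; H->plug->H->R->C->L->G->refl->E->L'->H->R'->G->plug->G
Char 4 ('H'): step: R->5, L=2; H->plug->H->R->A->L->A->refl->F->L'->D->R'->A->plug->A
Char 5 ('C'): step: R->6, L=2; C->plug->C->R->E->L->B->refl->D->L'->F->R'->E->plug->B
Char 6 ('H'): step: R->7, L=2; H->plug->H->R->A->L->A->refl->F->L'->D->R'->B->plug->E
Char 7 ('C'): step: R->0, L->3 (L advanced); C->plug->C->R->D->L->A->refl->F->L'->B->R'->H->plug->H
Char 8 ('E'): step: R->1, L=3; E->plug->B->R->C->L->E->refl->G->L'->A->R'->G->plug->G
Char 9 ('C'): step: R->2, L=3; C->plug->C->R->D->L->A->refl->F->L'->B->R'->A->plug->A
Char 10 ('C'): step: R->3, L=3; C->plug->C->R->F->L->B->refl->D->L'->G->R'->E->plug->B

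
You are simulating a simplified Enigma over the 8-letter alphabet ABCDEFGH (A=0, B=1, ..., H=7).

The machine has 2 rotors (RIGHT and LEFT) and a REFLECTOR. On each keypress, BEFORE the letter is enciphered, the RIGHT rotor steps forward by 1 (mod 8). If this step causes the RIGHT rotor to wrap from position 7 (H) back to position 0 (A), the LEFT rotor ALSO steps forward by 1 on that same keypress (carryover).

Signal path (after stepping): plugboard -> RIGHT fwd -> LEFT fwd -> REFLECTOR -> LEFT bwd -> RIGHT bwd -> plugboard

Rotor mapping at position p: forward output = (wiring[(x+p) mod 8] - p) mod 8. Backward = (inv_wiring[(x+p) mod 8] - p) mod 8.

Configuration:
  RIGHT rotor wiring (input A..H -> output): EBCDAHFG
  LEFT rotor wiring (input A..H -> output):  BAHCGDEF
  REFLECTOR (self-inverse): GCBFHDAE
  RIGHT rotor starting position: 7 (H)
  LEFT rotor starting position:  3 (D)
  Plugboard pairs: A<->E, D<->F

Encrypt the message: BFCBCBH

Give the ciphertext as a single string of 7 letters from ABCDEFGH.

Answer: GCDDDHD

Derivation:
Char 1 ('B'): step: R->0, L->4 (L advanced); B->plug->B->R->B->L->H->refl->E->L'->F->R'->G->plug->G
Char 2 ('F'): step: R->1, L=4; F->plug->D->R->H->L->G->refl->A->L'->C->R'->C->plug->C
Char 3 ('C'): step: R->2, L=4; C->plug->C->R->G->L->D->refl->F->L'->E->R'->F->plug->D
Char 4 ('B'): step: R->3, L=4; B->plug->B->R->F->L->E->refl->H->L'->B->R'->F->plug->D
Char 5 ('C'): step: R->4, L=4; C->plug->C->R->B->L->H->refl->E->L'->F->R'->F->plug->D
Char 6 ('B'): step: R->5, L=4; B->plug->B->R->A->L->C->refl->B->L'->D->R'->H->plug->H
Char 7 ('H'): step: R->6, L=4; H->plug->H->R->B->L->H->refl->E->L'->F->R'->F->plug->D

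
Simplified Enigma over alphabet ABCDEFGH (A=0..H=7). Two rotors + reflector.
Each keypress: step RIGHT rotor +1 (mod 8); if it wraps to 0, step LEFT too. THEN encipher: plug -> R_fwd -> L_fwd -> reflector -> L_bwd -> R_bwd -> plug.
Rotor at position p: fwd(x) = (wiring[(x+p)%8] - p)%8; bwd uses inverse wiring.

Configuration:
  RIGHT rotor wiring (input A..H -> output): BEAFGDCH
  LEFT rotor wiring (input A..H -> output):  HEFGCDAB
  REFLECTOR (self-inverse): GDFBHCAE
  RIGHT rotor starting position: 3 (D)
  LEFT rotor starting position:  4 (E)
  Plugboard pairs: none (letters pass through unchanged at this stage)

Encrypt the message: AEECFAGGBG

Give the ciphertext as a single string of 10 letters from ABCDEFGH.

Char 1 ('A'): step: R->4, L=4; A->plug->A->R->C->L->E->refl->H->L'->B->R'->H->plug->H
Char 2 ('E'): step: R->5, L=4; E->plug->E->R->H->L->C->refl->F->L'->D->R'->F->plug->F
Char 3 ('E'): step: R->6, L=4; E->plug->E->R->C->L->E->refl->H->L'->B->R'->B->plug->B
Char 4 ('C'): step: R->7, L=4; C->plug->C->R->F->L->A->refl->G->L'->A->R'->A->plug->A
Char 5 ('F'): step: R->0, L->5 (L advanced); F->plug->F->R->D->L->C->refl->F->L'->H->R'->H->plug->H
Char 6 ('A'): step: R->1, L=5; A->plug->A->R->D->L->C->refl->F->L'->H->R'->B->plug->B
Char 7 ('G'): step: R->2, L=5; G->plug->G->R->H->L->F->refl->C->L'->D->R'->B->plug->B
Char 8 ('G'): step: R->3, L=5; G->plug->G->R->B->L->D->refl->B->L'->G->R'->F->plug->F
Char 9 ('B'): step: R->4, L=5; B->plug->B->R->H->L->F->refl->C->L'->D->R'->D->plug->D
Char 10 ('G'): step: R->5, L=5; G->plug->G->R->A->L->G->refl->A->L'->F->R'->B->plug->B

Answer: HFBAHBBFDB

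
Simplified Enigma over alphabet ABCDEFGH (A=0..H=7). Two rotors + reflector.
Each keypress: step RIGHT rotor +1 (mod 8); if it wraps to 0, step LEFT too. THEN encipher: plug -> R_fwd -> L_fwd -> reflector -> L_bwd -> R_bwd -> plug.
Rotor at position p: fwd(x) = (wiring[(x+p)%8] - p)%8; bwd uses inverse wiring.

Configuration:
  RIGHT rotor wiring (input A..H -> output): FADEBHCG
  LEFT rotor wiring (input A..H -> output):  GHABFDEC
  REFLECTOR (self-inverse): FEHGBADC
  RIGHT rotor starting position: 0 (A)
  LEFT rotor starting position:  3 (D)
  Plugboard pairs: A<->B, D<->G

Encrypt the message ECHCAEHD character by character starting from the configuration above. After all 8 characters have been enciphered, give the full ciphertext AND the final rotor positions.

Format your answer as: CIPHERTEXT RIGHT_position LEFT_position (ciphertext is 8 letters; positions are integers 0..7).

Answer: CADAGAAF 0 4

Derivation:
Char 1 ('E'): step: R->1, L=3; E->plug->E->R->G->L->E->refl->B->L'->D->R'->C->plug->C
Char 2 ('C'): step: R->2, L=3; C->plug->C->R->H->L->F->refl->A->L'->C->R'->B->plug->A
Char 3 ('H'): step: R->3, L=3; H->plug->H->R->A->L->G->refl->D->L'->F->R'->G->plug->D
Char 4 ('C'): step: R->4, L=3; C->plug->C->R->G->L->E->refl->B->L'->D->R'->B->plug->A
Char 5 ('A'): step: R->5, L=3; A->plug->B->R->F->L->D->refl->G->L'->A->R'->D->plug->G
Char 6 ('E'): step: R->6, L=3; E->plug->E->R->F->L->D->refl->G->L'->A->R'->B->plug->A
Char 7 ('H'): step: R->7, L=3; H->plug->H->R->D->L->B->refl->E->L'->G->R'->B->plug->A
Char 8 ('D'): step: R->0, L->4 (L advanced); D->plug->G->R->C->L->A->refl->F->L'->H->R'->F->plug->F
Final: ciphertext=CADAGAAF, RIGHT=0, LEFT=4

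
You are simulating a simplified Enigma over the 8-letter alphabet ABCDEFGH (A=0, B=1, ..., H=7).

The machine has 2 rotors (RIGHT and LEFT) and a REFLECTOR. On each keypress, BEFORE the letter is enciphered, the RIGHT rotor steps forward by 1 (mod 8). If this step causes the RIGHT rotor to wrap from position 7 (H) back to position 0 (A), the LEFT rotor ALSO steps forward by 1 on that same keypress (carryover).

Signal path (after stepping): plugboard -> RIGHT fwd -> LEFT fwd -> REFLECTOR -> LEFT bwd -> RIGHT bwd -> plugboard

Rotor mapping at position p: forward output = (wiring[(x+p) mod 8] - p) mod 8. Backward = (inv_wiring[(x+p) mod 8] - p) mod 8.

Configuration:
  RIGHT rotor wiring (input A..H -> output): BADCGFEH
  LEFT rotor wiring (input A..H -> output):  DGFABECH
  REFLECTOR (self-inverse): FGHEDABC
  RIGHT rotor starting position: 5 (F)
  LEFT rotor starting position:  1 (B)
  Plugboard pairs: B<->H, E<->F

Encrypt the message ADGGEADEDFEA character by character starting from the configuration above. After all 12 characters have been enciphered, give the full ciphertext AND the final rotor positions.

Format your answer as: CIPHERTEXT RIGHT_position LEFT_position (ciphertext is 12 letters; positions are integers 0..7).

Answer: FCECCBABCHHE 1 3

Derivation:
Char 1 ('A'): step: R->6, L=1; A->plug->A->R->G->L->G->refl->B->L'->F->R'->E->plug->F
Char 2 ('D'): step: R->7, L=1; D->plug->D->R->E->L->D->refl->E->L'->B->R'->C->plug->C
Char 3 ('G'): step: R->0, L->2 (L advanced); G->plug->G->R->E->L->A->refl->F->L'->F->R'->F->plug->E
Char 4 ('G'): step: R->1, L=2; G->plug->G->R->G->L->B->refl->G->L'->B->R'->C->plug->C
Char 5 ('E'): step: R->2, L=2; E->plug->F->R->F->L->F->refl->A->L'->E->R'->C->plug->C
Char 6 ('A'): step: R->3, L=2; A->plug->A->R->H->L->E->refl->D->L'->A->R'->H->plug->B
Char 7 ('D'): step: R->4, L=2; D->plug->D->R->D->L->C->refl->H->L'->C->R'->A->plug->A
Char 8 ('E'): step: R->5, L=2; E->plug->F->R->G->L->B->refl->G->L'->B->R'->H->plug->B
Char 9 ('D'): step: R->6, L=2; D->plug->D->R->C->L->H->refl->C->L'->D->R'->C->plug->C
Char 10 ('F'): step: R->7, L=2; F->plug->E->R->D->L->C->refl->H->L'->C->R'->B->plug->H
Char 11 ('E'): step: R->0, L->3 (L advanced); E->plug->F->R->F->L->A->refl->F->L'->A->R'->B->plug->H
Char 12 ('A'): step: R->1, L=3; A->plug->A->R->H->L->C->refl->H->L'->D->R'->F->plug->E
Final: ciphertext=FCECCBABCHHE, RIGHT=1, LEFT=3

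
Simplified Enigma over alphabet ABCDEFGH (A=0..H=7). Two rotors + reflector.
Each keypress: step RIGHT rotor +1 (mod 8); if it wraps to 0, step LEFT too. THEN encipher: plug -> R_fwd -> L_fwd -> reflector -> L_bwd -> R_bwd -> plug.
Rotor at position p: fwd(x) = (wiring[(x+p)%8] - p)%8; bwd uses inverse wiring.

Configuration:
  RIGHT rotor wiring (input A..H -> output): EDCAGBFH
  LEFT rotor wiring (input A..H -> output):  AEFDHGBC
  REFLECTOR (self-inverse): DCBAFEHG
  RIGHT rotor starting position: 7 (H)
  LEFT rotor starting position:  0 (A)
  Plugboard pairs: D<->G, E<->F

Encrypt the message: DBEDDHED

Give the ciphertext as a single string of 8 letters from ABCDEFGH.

Answer: GEAAAACH

Derivation:
Char 1 ('D'): step: R->0, L->1 (L advanced); D->plug->G->R->F->L->A->refl->D->L'->A->R'->D->plug->G
Char 2 ('B'): step: R->1, L=1; B->plug->B->R->B->L->E->refl->F->L'->E->R'->F->plug->E
Char 3 ('E'): step: R->2, L=1; E->plug->F->R->F->L->A->refl->D->L'->A->R'->A->plug->A
Char 4 ('D'): step: R->3, L=1; D->plug->G->R->A->L->D->refl->A->L'->F->R'->A->plug->A
Char 5 ('D'): step: R->4, L=1; D->plug->G->R->G->L->B->refl->C->L'->C->R'->A->plug->A
Char 6 ('H'): step: R->5, L=1; H->plug->H->R->B->L->E->refl->F->L'->E->R'->A->plug->A
Char 7 ('E'): step: R->6, L=1; E->plug->F->R->C->L->C->refl->B->L'->G->R'->C->plug->C
Char 8 ('D'): step: R->7, L=1; D->plug->G->R->C->L->C->refl->B->L'->G->R'->H->plug->H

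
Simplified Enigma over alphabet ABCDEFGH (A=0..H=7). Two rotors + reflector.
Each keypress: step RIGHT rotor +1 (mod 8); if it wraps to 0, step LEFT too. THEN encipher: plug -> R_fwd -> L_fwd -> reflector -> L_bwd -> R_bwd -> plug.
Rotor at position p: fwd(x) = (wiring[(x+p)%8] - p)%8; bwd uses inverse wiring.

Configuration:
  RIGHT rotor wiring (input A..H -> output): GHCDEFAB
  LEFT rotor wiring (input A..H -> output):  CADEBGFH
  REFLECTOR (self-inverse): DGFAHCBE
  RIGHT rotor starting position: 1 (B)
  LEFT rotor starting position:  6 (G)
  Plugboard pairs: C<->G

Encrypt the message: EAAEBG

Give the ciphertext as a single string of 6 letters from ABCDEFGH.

Answer: FGEAEA

Derivation:
Char 1 ('E'): step: R->2, L=6; E->plug->E->R->G->L->D->refl->A->L'->H->R'->F->plug->F
Char 2 ('A'): step: R->3, L=6; A->plug->A->R->A->L->H->refl->E->L'->C->R'->C->plug->G
Char 3 ('A'): step: R->4, L=6; A->plug->A->R->A->L->H->refl->E->L'->C->R'->E->plug->E
Char 4 ('E'): step: R->5, L=6; E->plug->E->R->C->L->E->refl->H->L'->A->R'->A->plug->A
Char 5 ('B'): step: R->6, L=6; B->plug->B->R->D->L->C->refl->F->L'->E->R'->E->plug->E
Char 6 ('G'): step: R->7, L=6; G->plug->C->R->A->L->H->refl->E->L'->C->R'->A->plug->A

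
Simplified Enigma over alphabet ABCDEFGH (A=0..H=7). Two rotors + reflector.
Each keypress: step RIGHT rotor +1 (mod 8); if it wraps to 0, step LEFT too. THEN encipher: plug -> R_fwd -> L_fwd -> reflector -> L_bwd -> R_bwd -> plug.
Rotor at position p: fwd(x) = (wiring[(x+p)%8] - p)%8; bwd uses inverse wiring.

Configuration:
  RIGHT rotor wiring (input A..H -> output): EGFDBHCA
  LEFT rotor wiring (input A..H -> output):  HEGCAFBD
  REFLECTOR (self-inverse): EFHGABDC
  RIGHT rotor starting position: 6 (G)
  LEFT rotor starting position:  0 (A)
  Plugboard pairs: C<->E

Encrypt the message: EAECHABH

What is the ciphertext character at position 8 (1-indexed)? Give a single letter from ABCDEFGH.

Char 1 ('E'): step: R->7, L=0; E->plug->C->R->H->L->D->refl->G->L'->C->R'->F->plug->F
Char 2 ('A'): step: R->0, L->1 (L advanced); A->plug->A->R->E->L->E->refl->A->L'->F->R'->C->plug->E
Char 3 ('E'): step: R->1, L=1; E->plug->C->R->C->L->B->refl->F->L'->B->R'->F->plug->F
Char 4 ('C'): step: R->2, L=1; C->plug->E->R->A->L->D->refl->G->L'->H->R'->C->plug->E
Char 5 ('H'): step: R->3, L=1; H->plug->H->R->C->L->B->refl->F->L'->B->R'->F->plug->F
Char 6 ('A'): step: R->4, L=1; A->plug->A->R->F->L->A->refl->E->L'->E->R'->D->plug->D
Char 7 ('B'): step: R->5, L=1; B->plug->B->R->F->L->A->refl->E->L'->E->R'->H->plug->H
Char 8 ('H'): step: R->6, L=1; H->plug->H->R->B->L->F->refl->B->L'->C->R'->B->plug->B

B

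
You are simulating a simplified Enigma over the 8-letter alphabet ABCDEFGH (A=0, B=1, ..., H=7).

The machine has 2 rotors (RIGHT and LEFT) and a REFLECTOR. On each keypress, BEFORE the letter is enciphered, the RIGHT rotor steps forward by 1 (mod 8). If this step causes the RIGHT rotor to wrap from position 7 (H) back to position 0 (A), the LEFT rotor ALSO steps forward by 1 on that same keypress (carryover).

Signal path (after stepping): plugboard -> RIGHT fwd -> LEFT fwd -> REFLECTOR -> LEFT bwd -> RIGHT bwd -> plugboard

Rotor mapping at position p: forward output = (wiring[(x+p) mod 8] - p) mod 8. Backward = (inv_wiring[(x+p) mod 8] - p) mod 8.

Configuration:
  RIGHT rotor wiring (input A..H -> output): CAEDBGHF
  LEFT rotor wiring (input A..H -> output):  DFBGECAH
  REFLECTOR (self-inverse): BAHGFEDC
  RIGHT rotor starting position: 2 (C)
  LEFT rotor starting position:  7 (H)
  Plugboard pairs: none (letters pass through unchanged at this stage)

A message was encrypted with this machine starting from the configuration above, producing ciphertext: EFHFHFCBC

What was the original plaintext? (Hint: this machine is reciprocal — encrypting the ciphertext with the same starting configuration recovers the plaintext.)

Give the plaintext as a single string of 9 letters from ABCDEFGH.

Char 1 ('E'): step: R->3, L=7; E->plug->E->R->C->L->G->refl->D->L'->G->R'->B->plug->B
Char 2 ('F'): step: R->4, L=7; F->plug->F->R->E->L->H->refl->C->L'->D->R'->C->plug->C
Char 3 ('H'): step: R->5, L=7; H->plug->H->R->E->L->H->refl->C->L'->D->R'->E->plug->E
Char 4 ('F'): step: R->6, L=7; F->plug->F->R->F->L->F->refl->E->L'->B->R'->A->plug->A
Char 5 ('H'): step: R->7, L=7; H->plug->H->R->A->L->A->refl->B->L'->H->R'->G->plug->G
Char 6 ('F'): step: R->0, L->0 (L advanced); F->plug->F->R->G->L->A->refl->B->L'->C->R'->A->plug->A
Char 7 ('C'): step: R->1, L=0; C->plug->C->R->C->L->B->refl->A->L'->G->R'->F->plug->F
Char 8 ('B'): step: R->2, L=0; B->plug->B->R->B->L->F->refl->E->L'->E->R'->D->plug->D
Char 9 ('C'): step: R->3, L=0; C->plug->C->R->D->L->G->refl->D->L'->A->R'->A->plug->A

Answer: BCEAGAFDA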